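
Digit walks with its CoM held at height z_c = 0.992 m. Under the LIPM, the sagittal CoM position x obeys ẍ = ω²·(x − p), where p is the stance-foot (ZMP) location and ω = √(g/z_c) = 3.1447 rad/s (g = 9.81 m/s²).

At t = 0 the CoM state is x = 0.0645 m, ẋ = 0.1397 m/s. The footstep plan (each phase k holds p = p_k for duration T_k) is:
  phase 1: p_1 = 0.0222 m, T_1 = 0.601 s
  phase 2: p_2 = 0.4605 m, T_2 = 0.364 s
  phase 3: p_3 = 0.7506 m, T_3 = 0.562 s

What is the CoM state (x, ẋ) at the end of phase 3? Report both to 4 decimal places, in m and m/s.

phase 1: p=0.0222, T=0.601, ωT=1.889965, cosh=3.385106, sinh=3.234029; start (x,ẋ)=(0.064500, 0.139700) → end (x,ẋ)=(0.309058, 0.903092)
phase 2: p=0.4605, T=0.364, ωT=1.144671, cosh=1.729868, sinh=1.411539; start (x,ẋ)=(0.309058, 0.903092) → end (x,ẋ)=(0.603891, 0.890001)
phase 3: p=0.7506, T=0.562, ωT=1.767321, cosh=3.012969, sinh=2.842179; start (x,ẋ)=(0.603891, 0.890001) → end (x,ẋ)=(1.112952, 1.370287)

x = 1.1130, ẋ = 1.3703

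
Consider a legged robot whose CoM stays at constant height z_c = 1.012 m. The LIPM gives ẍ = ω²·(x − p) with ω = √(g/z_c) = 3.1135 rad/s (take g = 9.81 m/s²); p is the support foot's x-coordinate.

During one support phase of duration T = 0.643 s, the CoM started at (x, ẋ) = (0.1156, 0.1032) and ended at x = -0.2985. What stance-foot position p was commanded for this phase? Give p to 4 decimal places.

p = 0.3086

ωT = 3.1135·0.643 = 2.001981; cosh(ωT) = 3.769386, sinh(ωT) = 3.634319
x(T) = p + (x₀−p)·cosh(ωT) + (ẋ₀/ω)·sinh(ωT) ⇒ p·(1 − cosh) = x(T) − x₀·cosh − (ẋ₀/ω)·sinh
numerator   = -0.2985 − (0.1156)·3.769386 − (0.1032/3.1135)·3.634319 = -0.854704
denominator = 1 − 3.769386 = -2.769386
p = -0.854704 / -2.769386 = 0.3086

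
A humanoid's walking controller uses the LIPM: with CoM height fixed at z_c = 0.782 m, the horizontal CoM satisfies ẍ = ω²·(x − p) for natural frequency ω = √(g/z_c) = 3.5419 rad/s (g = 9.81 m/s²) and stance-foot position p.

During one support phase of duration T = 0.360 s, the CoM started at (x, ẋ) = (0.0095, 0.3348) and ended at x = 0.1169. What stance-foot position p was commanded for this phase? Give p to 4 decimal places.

ωT = 3.5419·0.360 = 1.275084; cosh(ωT) = 1.929205, sinh(ωT) = 1.649797
x(T) = p + (x₀−p)·cosh(ωT) + (ẋ₀/ω)·sinh(ωT) ⇒ p·(1 − cosh) = x(T) − x₀·cosh − (ẋ₀/ω)·sinh
numerator   = 0.1169 − (0.0095)·1.929205 − (0.3348/3.5419)·1.649797 = -0.057375
denominator = 1 − 1.929205 = -0.929205
p = -0.057375 / -0.929205 = 0.0617

p = 0.0617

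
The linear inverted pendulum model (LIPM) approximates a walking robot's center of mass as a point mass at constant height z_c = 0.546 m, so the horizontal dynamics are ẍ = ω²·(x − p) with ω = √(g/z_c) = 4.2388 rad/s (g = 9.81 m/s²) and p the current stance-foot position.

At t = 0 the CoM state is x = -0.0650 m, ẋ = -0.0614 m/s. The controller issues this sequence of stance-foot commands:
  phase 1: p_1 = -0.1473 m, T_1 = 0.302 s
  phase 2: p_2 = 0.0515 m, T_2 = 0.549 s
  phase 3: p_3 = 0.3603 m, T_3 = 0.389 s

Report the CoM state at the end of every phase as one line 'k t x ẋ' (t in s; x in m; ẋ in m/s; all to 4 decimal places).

1 0.3020 -0.0119 0.4600
2 0.8510 0.2744 1.0159
3 1.2400 0.7288 1.8274

phase 1: p=-0.1473, T=0.302, ωT=1.280118, cosh=1.937534, sinh=1.659529; start (x,ẋ)=(-0.065000, -0.061400) → end (x,ẋ)=(-0.011880, 0.459968)
phase 2: p=0.0515, T=0.549, ωT=2.327101, cosh=5.172885, sinh=5.075306; start (x,ẋ)=(-0.011880, 0.459968) → end (x,ẋ)=(0.274384, 1.015859)
phase 3: p=0.3603, T=0.389, ωT=1.648893, cosh=2.696741, sinh=2.504479; start (x,ẋ)=(0.274384, 1.015859) → end (x,ẋ)=(0.728824, 1.827430)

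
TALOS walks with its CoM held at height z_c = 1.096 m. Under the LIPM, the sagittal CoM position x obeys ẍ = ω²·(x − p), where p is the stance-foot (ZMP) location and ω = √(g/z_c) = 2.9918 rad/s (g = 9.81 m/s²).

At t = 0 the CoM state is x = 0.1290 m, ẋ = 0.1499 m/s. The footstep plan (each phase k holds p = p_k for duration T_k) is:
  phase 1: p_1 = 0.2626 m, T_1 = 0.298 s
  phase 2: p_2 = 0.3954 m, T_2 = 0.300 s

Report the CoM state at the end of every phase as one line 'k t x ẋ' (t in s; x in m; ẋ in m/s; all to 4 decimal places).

1 0.2980 0.1231 -0.1920
2 0.5980 -0.0598 -1.1079

phase 1: p=0.2626, T=0.298, ωT=0.891556, cosh=1.424470, sinh=1.014453; start (x,ẋ)=(0.129000, 0.149900) → end (x,ẋ)=(0.123119, -0.191953)
phase 2: p=0.3954, T=0.300, ωT=0.897540, cosh=1.430565, sinh=1.022994; start (x,ẋ)=(0.123119, -0.191953) → end (x,ẋ)=(-0.059752, -1.107945)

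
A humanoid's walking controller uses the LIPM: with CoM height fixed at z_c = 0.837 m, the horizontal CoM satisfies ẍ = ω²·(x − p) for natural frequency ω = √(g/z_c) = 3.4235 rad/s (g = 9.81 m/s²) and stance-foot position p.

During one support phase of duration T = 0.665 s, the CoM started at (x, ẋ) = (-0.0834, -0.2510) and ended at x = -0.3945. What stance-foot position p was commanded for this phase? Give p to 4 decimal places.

p = -0.0942

ωT = 3.4235·0.665 = 2.276628; cosh(ωT) = 4.923197, sinh(ωT) = 4.820567
x(T) = p + (x₀−p)·cosh(ωT) + (ẋ₀/ω)·sinh(ωT) ⇒ p·(1 − cosh) = x(T) − x₀·cosh − (ẋ₀/ω)·sinh
numerator   = -0.3945 − (-0.0834)·4.923197 − (-0.2510/3.4235)·4.820567 = 0.369523
denominator = 1 − 4.923197 = -3.923197
p = 0.369523 / -3.923197 = -0.0942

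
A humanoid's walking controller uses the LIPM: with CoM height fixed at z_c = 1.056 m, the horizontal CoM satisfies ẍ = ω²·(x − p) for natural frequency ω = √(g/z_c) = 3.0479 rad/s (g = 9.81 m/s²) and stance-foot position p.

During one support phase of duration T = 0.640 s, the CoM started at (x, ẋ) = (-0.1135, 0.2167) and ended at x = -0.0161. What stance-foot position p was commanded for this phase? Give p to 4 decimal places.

p = -0.0565

ωT = 3.0479·0.640 = 1.950656; cosh(ωT) = 3.587740, sinh(ωT) = 3.445560
x(T) = p + (x₀−p)·cosh(ωT) + (ẋ₀/ω)·sinh(ωT) ⇒ p·(1 − cosh) = x(T) − x₀·cosh − (ẋ₀/ω)·sinh
numerator   = -0.0161 − (-0.1135)·3.587740 − (0.2167/3.0479)·3.445560 = 0.146136
denominator = 1 − 3.587740 = -2.587740
p = 0.146136 / -2.587740 = -0.0565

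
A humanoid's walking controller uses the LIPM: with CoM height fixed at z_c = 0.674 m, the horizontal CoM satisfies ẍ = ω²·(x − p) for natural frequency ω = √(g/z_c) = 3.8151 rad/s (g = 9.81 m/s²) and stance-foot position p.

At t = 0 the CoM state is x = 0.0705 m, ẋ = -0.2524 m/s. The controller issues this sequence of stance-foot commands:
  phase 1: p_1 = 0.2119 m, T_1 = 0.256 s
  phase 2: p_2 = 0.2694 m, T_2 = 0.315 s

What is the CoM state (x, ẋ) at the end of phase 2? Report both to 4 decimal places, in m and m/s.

x = -0.7557, ẋ = -3.8126

phase 1: p=0.2119, T=0.256, ωT=0.976666, cosh=1.516076, sinh=1.139511; start (x,ẋ)=(0.070500, -0.252400) → end (x,ẋ)=(-0.077861, -0.997373)
phase 2: p=0.2694, T=0.315, ωT=1.201757, cosh=1.813310, sinh=1.512644; start (x,ẋ)=(-0.077861, -0.997373) → end (x,ẋ)=(-0.755739, -3.812550)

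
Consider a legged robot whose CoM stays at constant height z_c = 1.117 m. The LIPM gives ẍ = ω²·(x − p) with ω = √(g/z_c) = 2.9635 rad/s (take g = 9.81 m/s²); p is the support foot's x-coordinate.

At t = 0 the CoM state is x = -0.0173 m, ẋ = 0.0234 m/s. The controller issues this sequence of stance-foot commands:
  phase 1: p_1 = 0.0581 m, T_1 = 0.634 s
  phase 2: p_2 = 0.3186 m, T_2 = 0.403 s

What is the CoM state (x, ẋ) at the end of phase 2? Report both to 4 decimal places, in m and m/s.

phase 1: p=0.0581, T=0.634, ωT=1.878859, cosh=3.349398, sinh=3.196634; start (x,ẋ)=(-0.017300, 0.023400) → end (x,ẋ)=(-0.169204, -0.635905)
phase 2: p=0.3186, T=0.403, ωT=1.194290, cosh=1.802067, sinh=1.499148; start (x,ẋ)=(-0.169204, -0.635905) → end (x,ẋ)=(-0.882141, -3.313122)

x = -0.8821, ẋ = -3.3131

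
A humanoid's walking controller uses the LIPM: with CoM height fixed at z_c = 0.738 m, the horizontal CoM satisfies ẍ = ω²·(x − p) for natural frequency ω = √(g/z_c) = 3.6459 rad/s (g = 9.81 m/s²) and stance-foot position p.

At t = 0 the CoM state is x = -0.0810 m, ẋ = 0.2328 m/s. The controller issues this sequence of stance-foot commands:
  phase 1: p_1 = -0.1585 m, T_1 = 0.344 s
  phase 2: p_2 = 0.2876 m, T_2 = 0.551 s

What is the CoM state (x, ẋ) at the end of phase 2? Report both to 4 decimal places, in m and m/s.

x = 0.4419, ẋ = 0.7787

phase 1: p=-0.1585, T=0.344, ωT=1.254190, cosh=1.895152, sinh=1.609845; start (x,ẋ)=(-0.081000, 0.232800) → end (x,ẋ)=(0.091167, 0.896065)
phase 2: p=0.2876, T=0.551, ωT=2.008891, cosh=3.794591, sinh=3.660454; start (x,ẋ)=(0.091167, 0.896065) → end (x,ẋ)=(0.441859, 0.778673)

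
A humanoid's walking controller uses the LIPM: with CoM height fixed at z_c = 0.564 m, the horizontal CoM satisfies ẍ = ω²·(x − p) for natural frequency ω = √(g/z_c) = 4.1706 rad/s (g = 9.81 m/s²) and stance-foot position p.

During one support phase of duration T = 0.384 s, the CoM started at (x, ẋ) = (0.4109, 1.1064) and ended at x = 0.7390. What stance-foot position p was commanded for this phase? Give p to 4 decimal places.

p = 0.6026

ωT = 4.1706·0.384 = 1.601510; cosh(ωT) = 2.581055, sinh(ωT) = 2.379464
x(T) = p + (x₀−p)·cosh(ωT) + (ẋ₀/ω)·sinh(ωT) ⇒ p·(1 − cosh) = x(T) − x₀·cosh − (ẋ₀/ω)·sinh
numerator   = 0.7390 − (0.4109)·2.581055 − (1.1064/4.1706)·2.379464 = -0.952793
denominator = 1 − 2.581055 = -1.581055
p = -0.952793 / -1.581055 = 0.6026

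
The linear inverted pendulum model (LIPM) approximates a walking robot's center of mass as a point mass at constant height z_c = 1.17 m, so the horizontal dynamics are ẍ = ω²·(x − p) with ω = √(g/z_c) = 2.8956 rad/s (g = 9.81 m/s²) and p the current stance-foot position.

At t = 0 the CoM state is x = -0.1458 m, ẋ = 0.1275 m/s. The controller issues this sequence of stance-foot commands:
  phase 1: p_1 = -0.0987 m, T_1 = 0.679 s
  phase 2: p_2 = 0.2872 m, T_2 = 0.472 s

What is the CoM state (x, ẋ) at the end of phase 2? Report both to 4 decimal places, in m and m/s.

phase 1: p=-0.0987, T=0.679, ωT=1.966112, cosh=3.641427, sinh=3.501427; start (x,ẋ)=(-0.145800, 0.127500) → end (x,ẋ)=(-0.116035, -0.013252)
phase 2: p=0.2872, T=0.472, ωT=1.366723, cosh=2.088709, sinh=1.833768; start (x,ẋ)=(-0.116035, -0.013252) → end (x,ẋ)=(-0.563434, -2.168802)

x = -0.5634, ẋ = -2.1688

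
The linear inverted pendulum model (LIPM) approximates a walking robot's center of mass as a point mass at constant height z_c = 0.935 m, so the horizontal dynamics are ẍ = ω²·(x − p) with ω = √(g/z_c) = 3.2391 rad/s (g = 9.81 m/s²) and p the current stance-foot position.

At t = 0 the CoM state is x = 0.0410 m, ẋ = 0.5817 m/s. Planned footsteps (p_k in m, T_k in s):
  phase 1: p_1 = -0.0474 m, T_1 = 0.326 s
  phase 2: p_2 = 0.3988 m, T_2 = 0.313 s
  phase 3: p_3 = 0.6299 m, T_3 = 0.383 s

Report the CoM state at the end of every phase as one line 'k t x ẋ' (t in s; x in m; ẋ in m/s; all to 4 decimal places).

1 0.3260 0.3219 1.2990
2 0.6390 0.7588 1.7279
3 1.0220 1.7166 3.8987

phase 1: p=-0.0474, T=0.326, ωT=1.055947, cosh=1.611279, sinh=1.263416; start (x,ẋ)=(0.041000, 0.581700) → end (x,ẋ)=(0.321930, 1.299043)
phase 2: p=0.3988, T=0.313, ωT=1.013838, cosh=1.559492, sinh=1.196668; start (x,ẋ)=(0.321930, 1.299043) → end (x,ẋ)=(0.758846, 1.727889)
phase 3: p=0.6299, T=0.383, ωT=1.240575, cosh=1.873410, sinh=1.584192; start (x,ẋ)=(0.758846, 1.727889) → end (x,ẋ)=(1.716553, 3.898715)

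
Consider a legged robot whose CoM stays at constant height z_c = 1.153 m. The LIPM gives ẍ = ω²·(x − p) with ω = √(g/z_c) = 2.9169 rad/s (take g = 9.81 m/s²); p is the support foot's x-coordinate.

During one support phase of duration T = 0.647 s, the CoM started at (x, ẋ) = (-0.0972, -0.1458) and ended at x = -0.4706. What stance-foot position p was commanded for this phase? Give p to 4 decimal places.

p = -0.0079

ωT = 2.9169·0.647 = 1.887234; cosh(ωT) = 3.376288, sinh(ωT) = 3.224798
x(T) = p + (x₀−p)·cosh(ωT) + (ẋ₀/ω)·sinh(ωT) ⇒ p·(1 − cosh) = x(T) − x₀·cosh − (ẋ₀/ω)·sinh
numerator   = -0.4706 − (-0.0972)·3.376288 − (-0.1458/2.9169)·3.224798 = 0.018765
denominator = 1 − 3.376288 = -2.376288
p = 0.018765 / -2.376288 = -0.0079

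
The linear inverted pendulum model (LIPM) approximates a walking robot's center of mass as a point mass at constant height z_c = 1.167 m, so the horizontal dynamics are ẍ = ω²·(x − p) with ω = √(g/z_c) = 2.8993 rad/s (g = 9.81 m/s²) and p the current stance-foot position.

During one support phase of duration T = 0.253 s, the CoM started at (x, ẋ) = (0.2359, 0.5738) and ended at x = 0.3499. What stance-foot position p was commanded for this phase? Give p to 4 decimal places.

ωT = 2.8993·0.253 = 0.733523; cosh(ωT) = 1.281309, sinh(ωT) = 0.801095
x(T) = p + (x₀−p)·cosh(ωT) + (ẋ₀/ω)·sinh(ωT) ⇒ p·(1 − cosh) = x(T) − x₀·cosh − (ẋ₀/ω)·sinh
numerator   = 0.3499 − (0.2359)·1.281309 − (0.5738/2.8993)·0.801095 = -0.110905
denominator = 1 − 1.281309 = -0.281309
p = -0.110905 / -0.281309 = 0.3942

p = 0.3942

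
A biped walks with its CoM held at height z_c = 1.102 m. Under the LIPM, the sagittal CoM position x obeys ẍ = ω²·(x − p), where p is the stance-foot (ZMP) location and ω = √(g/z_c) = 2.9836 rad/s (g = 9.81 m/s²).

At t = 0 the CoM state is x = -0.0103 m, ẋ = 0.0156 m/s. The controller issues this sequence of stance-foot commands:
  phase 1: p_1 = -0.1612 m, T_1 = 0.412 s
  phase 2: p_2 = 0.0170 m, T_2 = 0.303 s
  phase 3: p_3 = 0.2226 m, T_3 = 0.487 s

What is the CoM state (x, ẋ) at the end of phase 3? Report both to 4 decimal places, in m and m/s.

x = 1.6298, ẋ = 4.3803

phase 1: p=-0.1612, T=0.412, ωT=1.229243, cosh=1.855578, sinh=1.563064; start (x,ẋ)=(-0.010300, 0.015600) → end (x,ẋ)=(0.126979, 0.732678)
phase 2: p=0.0170, T=0.303, ωT=0.904031, cosh=1.437236, sinh=1.032302; start (x,ẋ)=(0.126979, 0.732678) → end (x,ẋ)=(0.428567, 1.391764)
phase 3: p=0.2226, T=0.487, ωT=1.453013, cosh=2.254922, sinh=2.021057; start (x,ẋ)=(0.428567, 1.391764) → end (x,ẋ)=(1.629804, 4.380304)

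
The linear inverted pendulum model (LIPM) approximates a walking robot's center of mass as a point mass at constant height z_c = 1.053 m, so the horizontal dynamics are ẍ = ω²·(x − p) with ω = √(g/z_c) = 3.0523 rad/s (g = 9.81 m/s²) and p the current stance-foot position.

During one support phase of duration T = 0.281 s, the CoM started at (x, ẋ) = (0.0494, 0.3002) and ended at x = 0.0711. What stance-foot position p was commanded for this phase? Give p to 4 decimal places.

ωT = 3.0523·0.281 = 0.857696; cosh(ωT) = 1.390930, sinh(ωT) = 0.966792
x(T) = p + (x₀−p)·cosh(ωT) + (ẋ₀/ω)·sinh(ωT) ⇒ p·(1 − cosh) = x(T) − x₀·cosh − (ẋ₀/ω)·sinh
numerator   = 0.0711 − (0.0494)·1.390930 − (0.3002/3.0523)·0.966792 = -0.092698
denominator = 1 − 1.390930 = -0.390930
p = -0.092698 / -0.390930 = 0.2371

p = 0.2371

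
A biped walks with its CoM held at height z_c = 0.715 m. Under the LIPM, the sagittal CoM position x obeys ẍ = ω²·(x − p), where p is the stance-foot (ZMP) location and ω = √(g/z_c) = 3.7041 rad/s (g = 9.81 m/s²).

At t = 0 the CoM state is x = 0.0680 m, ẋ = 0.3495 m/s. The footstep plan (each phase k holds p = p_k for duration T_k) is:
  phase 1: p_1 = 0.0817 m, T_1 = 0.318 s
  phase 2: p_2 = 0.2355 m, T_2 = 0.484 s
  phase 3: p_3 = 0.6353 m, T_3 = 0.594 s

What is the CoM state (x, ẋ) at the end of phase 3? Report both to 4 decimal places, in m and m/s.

x = 1.7383, ẋ = 4.2623

phase 1: p=0.0817, T=0.318, ωT=1.177904, cosh=1.777742, sinh=1.469818; start (x,ẋ)=(0.068000, 0.349500) → end (x,ẋ)=(0.196029, 0.546733)
phase 2: p=0.2355, T=0.484, ωT=1.792784, cosh=3.086324, sinh=2.919828; start (x,ẋ)=(0.196029, 0.546733) → end (x,ẋ)=(0.544654, 1.260508)
phase 3: p=0.6353, T=0.594, ωT=2.200235, cosh=4.568958, sinh=4.458181; start (x,ẋ)=(0.544654, 1.260508) → end (x,ẋ)=(1.738265, 4.262324)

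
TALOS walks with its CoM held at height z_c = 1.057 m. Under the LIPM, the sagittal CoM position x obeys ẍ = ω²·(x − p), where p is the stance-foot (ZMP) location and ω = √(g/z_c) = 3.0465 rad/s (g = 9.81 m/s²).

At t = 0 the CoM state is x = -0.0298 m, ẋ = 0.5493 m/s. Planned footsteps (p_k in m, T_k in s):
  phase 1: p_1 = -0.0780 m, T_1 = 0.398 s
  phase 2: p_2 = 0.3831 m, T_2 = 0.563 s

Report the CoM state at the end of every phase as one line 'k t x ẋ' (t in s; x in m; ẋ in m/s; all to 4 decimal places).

1 0.3980 0.2865 1.2300
2 0.9610 1.1915 2.7371

phase 1: p=-0.0780, T=0.398, ωT=1.212507, cosh=1.829677, sinh=1.532226; start (x,ẋ)=(-0.029800, 0.549300) → end (x,ẋ)=(0.286459, 1.230035)
phase 2: p=0.3831, T=0.563, ωT=1.715179, cosh=2.868802, sinh=2.688871; start (x,ẋ)=(0.286459, 1.230035) → end (x,ẋ)=(1.191497, 2.737078)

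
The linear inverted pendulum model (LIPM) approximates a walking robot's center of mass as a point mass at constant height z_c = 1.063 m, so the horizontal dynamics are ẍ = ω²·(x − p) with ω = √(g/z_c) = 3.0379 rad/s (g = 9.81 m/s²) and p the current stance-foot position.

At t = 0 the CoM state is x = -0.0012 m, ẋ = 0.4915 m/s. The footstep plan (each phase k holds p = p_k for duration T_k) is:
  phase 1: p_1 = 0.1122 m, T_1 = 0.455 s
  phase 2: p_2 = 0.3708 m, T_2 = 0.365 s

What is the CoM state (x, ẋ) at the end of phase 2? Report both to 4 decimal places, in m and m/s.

x = 0.2170, ẋ = -0.1388

phase 1: p=0.1122, T=0.455, ωT=1.382245, cosh=2.117424, sinh=1.866409; start (x,ẋ)=(-0.001200, 0.491500) → end (x,ẋ)=(0.174049, 0.397740)
phase 2: p=0.3708, T=0.365, ωT=1.108834, cosh=1.680382, sinh=1.350439; start (x,ẋ)=(0.174049, 0.397740) → end (x,ẋ)=(0.216991, -0.138814)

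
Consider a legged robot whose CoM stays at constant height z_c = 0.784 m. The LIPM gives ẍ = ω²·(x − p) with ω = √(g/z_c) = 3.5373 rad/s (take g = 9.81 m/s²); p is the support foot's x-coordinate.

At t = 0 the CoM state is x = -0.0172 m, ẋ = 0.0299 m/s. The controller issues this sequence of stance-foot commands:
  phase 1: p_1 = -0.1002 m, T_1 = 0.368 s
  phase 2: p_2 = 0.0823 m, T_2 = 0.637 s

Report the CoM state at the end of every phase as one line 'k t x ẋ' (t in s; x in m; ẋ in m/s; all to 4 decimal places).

phase 1: p=-0.1002, T=0.368, ωT=1.301726, cosh=1.973849, sinh=1.701788; start (x,ẋ)=(-0.017200, 0.029900) → end (x,ẋ)=(0.078014, 0.558656)
phase 2: p=0.0823, T=0.637, ωT=2.253260, cosh=4.811887, sinh=4.706831; start (x,ẋ)=(0.078014, 0.558656) → end (x,ẋ)=(0.805041, 2.616835)

1 0.3680 0.0780 0.5587
2 1.0050 0.8050 2.6168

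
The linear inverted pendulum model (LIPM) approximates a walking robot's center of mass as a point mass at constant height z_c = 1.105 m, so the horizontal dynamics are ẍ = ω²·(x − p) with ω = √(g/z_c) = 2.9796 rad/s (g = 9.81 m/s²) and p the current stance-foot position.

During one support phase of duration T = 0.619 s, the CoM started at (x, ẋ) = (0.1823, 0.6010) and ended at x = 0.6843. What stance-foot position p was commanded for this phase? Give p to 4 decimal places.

ωT = 2.9796·0.619 = 1.844372; cosh(ωT) = 3.241127, sinh(ωT) = 3.083002
x(T) = p + (x₀−p)·cosh(ωT) + (ẋ₀/ω)·sinh(ωT) ⇒ p·(1 − cosh) = x(T) − x₀·cosh − (ẋ₀/ω)·sinh
numerator   = 0.6843 − (0.1823)·3.241127 − (0.6010/2.9796)·3.083002 = -0.528414
denominator = 1 − 3.241127 = -2.241127
p = -0.528414 / -2.241127 = 0.2358

p = 0.2358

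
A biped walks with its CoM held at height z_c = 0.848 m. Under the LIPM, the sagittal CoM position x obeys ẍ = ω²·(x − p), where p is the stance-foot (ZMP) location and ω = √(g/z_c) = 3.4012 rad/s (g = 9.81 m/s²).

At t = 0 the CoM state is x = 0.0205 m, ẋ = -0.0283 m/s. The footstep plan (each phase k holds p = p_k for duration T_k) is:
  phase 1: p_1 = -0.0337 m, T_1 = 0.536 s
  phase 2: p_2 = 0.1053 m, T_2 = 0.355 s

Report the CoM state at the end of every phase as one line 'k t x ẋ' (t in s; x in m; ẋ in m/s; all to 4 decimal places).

1 0.5360 0.1134 0.4658
2 0.8910 0.3286 0.8905

phase 1: p=-0.0337, T=0.536, ωT=1.823043, cosh=3.176101, sinh=3.014568; start (x,ẋ)=(0.020500, -0.028300) → end (x,ẋ)=(0.113362, 0.465837)
phase 2: p=0.1053, T=0.355, ωT=1.207426, cosh=1.821915, sinh=1.522949; start (x,ẋ)=(0.113362, 0.465837) → end (x,ẋ)=(0.328575, 0.890474)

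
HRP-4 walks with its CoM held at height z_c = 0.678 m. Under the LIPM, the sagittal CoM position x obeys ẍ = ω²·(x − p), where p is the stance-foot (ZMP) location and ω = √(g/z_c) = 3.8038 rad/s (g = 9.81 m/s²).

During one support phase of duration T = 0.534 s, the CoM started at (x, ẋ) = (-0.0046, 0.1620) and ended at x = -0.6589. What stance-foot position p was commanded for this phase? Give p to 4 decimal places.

ωT = 3.8038·0.534 = 2.031229; cosh(ωT) = 3.877313, sinh(ωT) = 3.746139
x(T) = p + (x₀−p)·cosh(ωT) + (ẋ₀/ω)·sinh(ωT) ⇒ p·(1 − cosh) = x(T) − x₀·cosh − (ẋ₀/ω)·sinh
numerator   = -0.6589 − (-0.0046)·3.877313 − (0.1620/3.8038)·3.746139 = -0.800609
denominator = 1 − 3.877313 = -2.877313
p = -0.800609 / -2.877313 = 0.2782

p = 0.2782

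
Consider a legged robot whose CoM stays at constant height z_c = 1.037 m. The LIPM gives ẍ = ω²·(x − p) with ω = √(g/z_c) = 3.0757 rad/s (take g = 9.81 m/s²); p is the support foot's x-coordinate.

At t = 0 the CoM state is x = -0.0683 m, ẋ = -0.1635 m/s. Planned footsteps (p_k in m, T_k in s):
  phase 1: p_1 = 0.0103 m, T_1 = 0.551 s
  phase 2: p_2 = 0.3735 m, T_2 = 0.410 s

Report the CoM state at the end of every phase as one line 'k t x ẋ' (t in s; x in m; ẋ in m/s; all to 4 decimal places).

phase 1: p=0.0103, T=0.551, ωT=1.694711, cosh=2.814361, sinh=2.630709; start (x,ẋ)=(-0.068300, -0.163500) → end (x,ẋ)=(-0.350754, -1.096122)
phase 2: p=0.3735, T=0.410, ωT=1.261037, cosh=1.906220, sinh=1.622860; start (x,ẋ)=(-0.350754, -1.096122) → end (x,ẋ)=(-1.585443, -5.704511)

1 0.5510 -0.3508 -1.0961
2 0.9610 -1.5854 -5.7045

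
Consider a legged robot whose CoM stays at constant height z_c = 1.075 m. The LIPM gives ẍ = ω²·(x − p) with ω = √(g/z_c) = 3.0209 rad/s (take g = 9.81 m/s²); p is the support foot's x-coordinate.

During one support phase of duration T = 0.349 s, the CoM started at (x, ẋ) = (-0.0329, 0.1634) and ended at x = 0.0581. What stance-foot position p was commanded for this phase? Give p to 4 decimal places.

p = -0.0703

ωT = 3.0209·0.349 = 1.054294; cosh(ωT) = 1.609193, sinh(ωT) = 1.260755
x(T) = p + (x₀−p)·cosh(ωT) + (ẋ₀/ω)·sinh(ωT) ⇒ p·(1 − cosh) = x(T) − x₀·cosh − (ẋ₀/ω)·sinh
numerator   = 0.0581 − (-0.0329)·1.609193 − (0.1634/3.0209)·1.260755 = 0.042848
denominator = 1 − 1.609193 = -0.609193
p = 0.042848 / -0.609193 = -0.0703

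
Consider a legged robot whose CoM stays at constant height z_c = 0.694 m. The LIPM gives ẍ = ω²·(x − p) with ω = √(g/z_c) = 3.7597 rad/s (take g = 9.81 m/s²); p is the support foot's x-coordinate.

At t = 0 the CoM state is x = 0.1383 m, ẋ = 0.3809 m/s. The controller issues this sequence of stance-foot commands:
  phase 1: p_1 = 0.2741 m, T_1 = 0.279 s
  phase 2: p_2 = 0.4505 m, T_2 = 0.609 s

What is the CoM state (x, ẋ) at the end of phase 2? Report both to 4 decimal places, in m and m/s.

x = -0.9193, ẋ = -5.0511

phase 1: p=0.2741, T=0.279, ωT=1.048956, cosh=1.602487, sinh=1.252183; start (x,ẋ)=(0.138300, 0.380900) → end (x,ẋ)=(0.183343, -0.028937)
phase 2: p=0.4505, T=0.609, ωT=2.289657, cosh=4.986428, sinh=4.885126; start (x,ẋ)=(0.183343, -0.028937) → end (x,ẋ)=(-0.919260, -5.051066)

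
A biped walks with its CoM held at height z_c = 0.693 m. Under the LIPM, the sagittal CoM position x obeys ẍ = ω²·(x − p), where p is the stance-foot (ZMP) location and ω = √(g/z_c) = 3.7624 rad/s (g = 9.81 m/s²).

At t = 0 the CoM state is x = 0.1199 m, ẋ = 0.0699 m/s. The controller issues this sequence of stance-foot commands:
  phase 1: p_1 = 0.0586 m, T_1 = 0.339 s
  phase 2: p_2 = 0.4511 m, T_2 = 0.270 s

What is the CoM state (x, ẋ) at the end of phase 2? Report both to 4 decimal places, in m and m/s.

phase 1: p=0.0586, T=0.339, ωT=1.275454, cosh=1.929815, sinh=1.650510; start (x,ẋ)=(0.119900, 0.069900) → end (x,ẋ)=(0.207562, 0.515560)
phase 2: p=0.4511, T=0.270, ωT=1.015848, cosh=1.561900, sinh=1.199805; start (x,ẋ)=(0.207562, 0.515560) → end (x,ẋ)=(0.235126, -0.294114)

x = 0.2351, ẋ = -0.2941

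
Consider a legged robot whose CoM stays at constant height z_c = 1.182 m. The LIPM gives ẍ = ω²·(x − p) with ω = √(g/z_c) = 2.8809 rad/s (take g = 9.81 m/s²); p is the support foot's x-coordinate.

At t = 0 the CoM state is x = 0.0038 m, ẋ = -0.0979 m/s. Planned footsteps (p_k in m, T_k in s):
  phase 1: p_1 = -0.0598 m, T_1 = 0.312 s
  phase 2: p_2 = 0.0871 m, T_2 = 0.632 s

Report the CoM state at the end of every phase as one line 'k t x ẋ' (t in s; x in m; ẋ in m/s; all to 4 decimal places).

phase 1: p=-0.0598, T=0.312, ωT=0.898841, cosh=1.431897, sinh=1.024856; start (x,ẋ)=(0.003800, -0.097900) → end (x,ẋ)=(-0.003558, 0.047597)
phase 2: p=0.0871, T=0.632, ωT=1.820729, cosh=3.169133, sinh=3.007225; start (x,ẋ)=(-0.003558, 0.047597) → end (x,ẋ)=(-0.150525, -0.634580)

1 0.3120 -0.0036 0.0476
2 0.9440 -0.1505 -0.6346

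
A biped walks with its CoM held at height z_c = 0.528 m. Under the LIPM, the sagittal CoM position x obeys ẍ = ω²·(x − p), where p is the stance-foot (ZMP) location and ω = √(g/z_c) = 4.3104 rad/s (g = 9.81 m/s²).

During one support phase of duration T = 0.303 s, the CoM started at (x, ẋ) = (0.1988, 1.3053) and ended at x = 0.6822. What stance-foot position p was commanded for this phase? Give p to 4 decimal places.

p = 0.2340

ωT = 4.3104·0.303 = 1.306051; cosh(ωT) = 1.981228, sinh(ωT) = 1.710340
x(T) = p + (x₀−p)·cosh(ωT) + (ẋ₀/ω)·sinh(ωT) ⇒ p·(1 − cosh) = x(T) − x₀·cosh − (ẋ₀/ω)·sinh
numerator   = 0.6822 − (0.1988)·1.981228 − (1.3053/4.3104)·1.710340 = -0.229603
denominator = 1 − 1.981228 = -0.981228
p = -0.229603 / -0.981228 = 0.2340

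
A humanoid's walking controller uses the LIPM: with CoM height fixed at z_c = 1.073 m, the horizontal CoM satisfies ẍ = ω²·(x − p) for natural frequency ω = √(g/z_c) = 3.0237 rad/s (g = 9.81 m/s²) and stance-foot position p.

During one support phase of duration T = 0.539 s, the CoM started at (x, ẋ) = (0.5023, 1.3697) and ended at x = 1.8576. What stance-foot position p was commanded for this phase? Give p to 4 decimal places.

p = 0.3544

ωT = 3.0237·0.539 = 1.629774; cosh(ωT) = 2.649348, sinh(ωT) = 2.453375
x(T) = p + (x₀−p)·cosh(ωT) + (ẋ₀/ω)·sinh(ωT) ⇒ p·(1 − cosh) = x(T) − x₀·cosh − (ẋ₀/ω)·sinh
numerator   = 1.8576 − (0.5023)·2.649348 − (1.3697/3.0237)·2.453375 = -0.584517
denominator = 1 − 2.649348 = -1.649348
p = -0.584517 / -1.649348 = 0.3544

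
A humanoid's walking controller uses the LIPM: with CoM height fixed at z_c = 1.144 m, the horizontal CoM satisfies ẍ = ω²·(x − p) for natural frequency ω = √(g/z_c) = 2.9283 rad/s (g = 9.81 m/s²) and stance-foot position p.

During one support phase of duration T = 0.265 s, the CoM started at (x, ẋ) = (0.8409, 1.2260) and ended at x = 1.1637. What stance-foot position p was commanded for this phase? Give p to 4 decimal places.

p = 0.9537

ωT = 2.9283·0.265 = 0.776000; cosh(ωT) = 1.316503, sinh(ωT) = 0.856260
x(T) = p + (x₀−p)·cosh(ωT) + (ẋ₀/ω)·sinh(ωT) ⇒ p·(1 − cosh) = x(T) − x₀·cosh − (ẋ₀/ω)·sinh
numerator   = 1.1637 − (0.8409)·1.316503 − (1.2260/2.9283)·0.856260 = -0.301840
denominator = 1 − 1.316503 = -0.316503
p = -0.301840 / -0.316503 = 0.9537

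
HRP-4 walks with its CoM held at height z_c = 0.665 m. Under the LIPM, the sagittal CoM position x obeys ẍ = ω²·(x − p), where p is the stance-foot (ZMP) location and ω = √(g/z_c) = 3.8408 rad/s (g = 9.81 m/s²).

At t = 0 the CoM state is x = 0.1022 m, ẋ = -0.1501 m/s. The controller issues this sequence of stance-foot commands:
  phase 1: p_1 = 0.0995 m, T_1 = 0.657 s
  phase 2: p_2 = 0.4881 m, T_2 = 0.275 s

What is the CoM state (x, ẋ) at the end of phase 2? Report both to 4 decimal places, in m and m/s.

x = -0.7899, ẋ = -4.3940

phase 1: p=0.0995, T=0.657, ωT=2.523406, cosh=6.275591, sinh=6.195405; start (x,ẋ)=(0.102200, -0.150100) → end (x,ẋ)=(-0.125675, -0.877719)
phase 2: p=0.4881, T=0.275, ωT=1.056220, cosh=1.611624, sinh=1.263857; start (x,ẋ)=(-0.125675, -0.877719) → end (x,ẋ)=(-0.789897, -4.393951)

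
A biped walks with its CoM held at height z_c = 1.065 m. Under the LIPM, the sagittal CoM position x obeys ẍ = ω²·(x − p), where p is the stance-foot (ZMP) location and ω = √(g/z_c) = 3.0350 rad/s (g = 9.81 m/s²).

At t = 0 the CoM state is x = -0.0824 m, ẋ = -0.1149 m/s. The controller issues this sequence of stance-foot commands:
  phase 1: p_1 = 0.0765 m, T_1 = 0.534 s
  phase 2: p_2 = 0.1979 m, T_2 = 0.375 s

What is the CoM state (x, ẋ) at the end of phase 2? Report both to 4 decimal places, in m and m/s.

phase 1: p=0.0765, T=0.534, ωT=1.620690, cosh=2.627170, sinh=2.429408; start (x,ẋ)=(-0.082400, -0.114900) → end (x,ẋ)=(-0.432931, -1.473472)
phase 2: p=0.1979, T=0.375, ωT=1.138125, cosh=1.720665, sinh=1.400246; start (x,ẋ)=(-0.432931, -1.473472) → end (x,ẋ)=(-1.567358, -5.216222)

x = -1.5674, ẋ = -5.2162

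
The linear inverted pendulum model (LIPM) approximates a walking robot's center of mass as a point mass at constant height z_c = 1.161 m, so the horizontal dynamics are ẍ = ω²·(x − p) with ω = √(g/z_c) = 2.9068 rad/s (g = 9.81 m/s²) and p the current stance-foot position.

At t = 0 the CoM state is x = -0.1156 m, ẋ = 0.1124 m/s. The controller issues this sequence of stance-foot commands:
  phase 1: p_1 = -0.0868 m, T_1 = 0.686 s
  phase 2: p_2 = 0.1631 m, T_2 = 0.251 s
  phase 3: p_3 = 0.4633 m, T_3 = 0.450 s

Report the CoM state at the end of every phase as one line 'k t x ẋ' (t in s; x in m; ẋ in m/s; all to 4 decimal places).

phase 1: p=-0.0868, T=0.686, ωT=1.994065, cosh=3.740736, sinh=3.604595; start (x,ẋ)=(-0.115600, 0.112400) → end (x,ẋ)=(-0.055151, 0.118697)
phase 2: p=0.1631, T=0.251, ωT=0.729607, cosh=1.278182, sinh=0.796083; start (x,ẋ)=(-0.055151, 0.118697) → end (x,ẋ)=(-0.083357, -0.353328)
phase 3: p=0.4633, T=0.450, ωT=1.308060, cosh=1.984667, sinh=1.714323; start (x,ẋ)=(-0.083357, -0.353328) → end (x,ẋ)=(-0.830012, -3.425336)

1 0.6860 -0.0552 0.1187
2 0.9370 -0.0834 -0.3533
3 1.3870 -0.8300 -3.4253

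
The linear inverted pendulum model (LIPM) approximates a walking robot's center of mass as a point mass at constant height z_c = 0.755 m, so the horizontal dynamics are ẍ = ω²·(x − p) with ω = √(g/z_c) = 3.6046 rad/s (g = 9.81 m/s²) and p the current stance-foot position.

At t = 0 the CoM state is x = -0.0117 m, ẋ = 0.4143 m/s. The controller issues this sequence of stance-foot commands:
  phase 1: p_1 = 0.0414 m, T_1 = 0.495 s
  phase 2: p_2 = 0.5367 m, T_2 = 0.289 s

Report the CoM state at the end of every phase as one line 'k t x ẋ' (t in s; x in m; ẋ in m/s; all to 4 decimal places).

1 0.4950 0.2114 0.7146
2 0.7840 0.2643 -0.3160

phase 1: p=0.0414, T=0.495, ωT=1.784277, cosh=3.061596, sinh=2.893677; start (x,ẋ)=(-0.011700, 0.414300) → end (x,ẋ)=(0.211418, 0.714557)
phase 2: p=0.5367, T=0.289, ωT=1.041729, cosh=1.593479, sinh=1.240635; start (x,ẋ)=(0.211418, 0.714557) → end (x,ẋ)=(0.264307, -0.316026)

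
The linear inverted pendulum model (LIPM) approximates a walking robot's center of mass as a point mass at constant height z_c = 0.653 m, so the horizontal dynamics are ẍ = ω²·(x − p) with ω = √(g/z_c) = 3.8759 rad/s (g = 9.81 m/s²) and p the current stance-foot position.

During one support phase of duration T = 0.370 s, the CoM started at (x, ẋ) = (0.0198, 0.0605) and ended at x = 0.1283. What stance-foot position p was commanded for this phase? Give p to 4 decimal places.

ωT = 3.8759·0.370 = 1.434083; cosh(ωT) = 2.217065, sinh(ωT) = 1.978731
x(T) = p + (x₀−p)·cosh(ωT) + (ẋ₀/ω)·sinh(ωT) ⇒ p·(1 − cosh) = x(T) − x₀·cosh − (ẋ₀/ω)·sinh
numerator   = 0.1283 − (0.0198)·2.217065 − (0.0605/3.8759)·1.978731 = 0.053516
denominator = 1 − 2.217065 = -1.217065
p = 0.053516 / -1.217065 = -0.0440

p = -0.0440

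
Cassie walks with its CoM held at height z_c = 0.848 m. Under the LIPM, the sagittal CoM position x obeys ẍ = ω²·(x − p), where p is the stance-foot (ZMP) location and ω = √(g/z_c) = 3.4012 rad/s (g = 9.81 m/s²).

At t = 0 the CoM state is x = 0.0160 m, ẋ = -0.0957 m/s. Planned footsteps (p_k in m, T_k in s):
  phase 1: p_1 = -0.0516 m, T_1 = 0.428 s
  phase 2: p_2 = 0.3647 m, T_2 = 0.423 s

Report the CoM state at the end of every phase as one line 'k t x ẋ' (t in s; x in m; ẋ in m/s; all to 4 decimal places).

1 0.4280 0.0442 0.2498
2 0.8510 -0.2028 -1.6124

phase 1: p=-0.0516, T=0.428, ωT=1.455714, cosh=2.260388, sinh=2.027154; start (x,ẋ)=(0.016000, -0.095700) → end (x,ẋ)=(0.044164, 0.249766)
phase 2: p=0.3647, T=0.423, ωT=1.438708, cosh=2.226239, sinh=1.989005; start (x,ẋ)=(0.044164, 0.249766) → end (x,ẋ)=(-0.202828, -1.612388)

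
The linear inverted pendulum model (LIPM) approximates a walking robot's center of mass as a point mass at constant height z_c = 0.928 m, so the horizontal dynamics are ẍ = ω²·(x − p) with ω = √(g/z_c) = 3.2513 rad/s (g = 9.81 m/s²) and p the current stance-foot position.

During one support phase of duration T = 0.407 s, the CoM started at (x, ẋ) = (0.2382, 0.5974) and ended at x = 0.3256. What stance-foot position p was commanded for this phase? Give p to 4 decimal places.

p = 0.4688

ωT = 3.2513·0.407 = 1.323279; cosh(ωT) = 2.010989, sinh(ωT) = 1.744728
x(T) = p + (x₀−p)·cosh(ωT) + (ẋ₀/ω)·sinh(ωT) ⇒ p·(1 − cosh) = x(T) − x₀·cosh − (ẋ₀/ω)·sinh
numerator   = 0.3256 − (0.2382)·2.010989 − (0.5974/3.2513)·1.744728 = -0.473997
denominator = 1 − 2.010989 = -1.010989
p = -0.473997 / -1.010989 = 0.4688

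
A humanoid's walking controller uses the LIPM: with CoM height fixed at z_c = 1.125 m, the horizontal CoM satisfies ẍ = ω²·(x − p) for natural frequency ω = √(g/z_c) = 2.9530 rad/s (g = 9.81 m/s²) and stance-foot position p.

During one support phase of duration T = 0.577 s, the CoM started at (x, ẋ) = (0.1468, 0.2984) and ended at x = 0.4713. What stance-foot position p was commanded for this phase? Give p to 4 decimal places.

ωT = 2.9530·0.577 = 1.703881; cosh(ωT) = 2.838604, sinh(ωT) = 2.656629
x(T) = p + (x₀−p)·cosh(ωT) + (ẋ₀/ω)·sinh(ωT) ⇒ p·(1 − cosh) = x(T) − x₀·cosh − (ẋ₀/ω)·sinh
numerator   = 0.4713 − (0.1468)·2.838604 − (0.2984/2.9530)·2.656629 = -0.213859
denominator = 1 − 2.838604 = -1.838604
p = -0.213859 / -1.838604 = 0.1163

p = 0.1163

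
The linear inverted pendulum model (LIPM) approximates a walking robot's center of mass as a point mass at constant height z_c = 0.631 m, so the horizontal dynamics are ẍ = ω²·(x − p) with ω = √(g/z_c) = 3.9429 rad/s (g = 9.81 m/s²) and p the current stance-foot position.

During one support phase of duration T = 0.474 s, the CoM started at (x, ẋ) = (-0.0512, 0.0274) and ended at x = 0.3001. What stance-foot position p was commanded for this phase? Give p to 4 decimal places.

ωT = 3.9429·0.474 = 1.868935; cosh(ωT) = 3.317838, sinh(ωT) = 3.163550
x(T) = p + (x₀−p)·cosh(ωT) + (ẋ₀/ω)·sinh(ωT) ⇒ p·(1 − cosh) = x(T) − x₀·cosh − (ẋ₀/ω)·sinh
numerator   = 0.3001 − (-0.0512)·3.317838 − (0.0274/3.9429)·3.163550 = 0.447989
denominator = 1 − 3.317838 = -2.317838
p = 0.447989 / -2.317838 = -0.1933

p = -0.1933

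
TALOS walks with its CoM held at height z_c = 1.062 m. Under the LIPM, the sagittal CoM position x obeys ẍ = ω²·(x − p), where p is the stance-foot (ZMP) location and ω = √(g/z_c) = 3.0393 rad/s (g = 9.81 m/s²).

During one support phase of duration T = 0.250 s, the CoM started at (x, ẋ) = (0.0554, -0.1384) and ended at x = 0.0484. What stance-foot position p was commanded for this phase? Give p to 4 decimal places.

p = -0.0471

ωT = 3.0393·0.250 = 0.759825; cosh(ωT) = 1.302825, sinh(ωT) = 0.835077
x(T) = p + (x₀−p)·cosh(ωT) + (ẋ₀/ω)·sinh(ωT) ⇒ p·(1 − cosh) = x(T) − x₀·cosh − (ẋ₀/ω)·sinh
numerator   = 0.0484 − (0.0554)·1.302825 − (-0.1384/3.0393)·0.835077 = 0.014250
denominator = 1 − 1.302825 = -0.302825
p = 0.014250 / -0.302825 = -0.0471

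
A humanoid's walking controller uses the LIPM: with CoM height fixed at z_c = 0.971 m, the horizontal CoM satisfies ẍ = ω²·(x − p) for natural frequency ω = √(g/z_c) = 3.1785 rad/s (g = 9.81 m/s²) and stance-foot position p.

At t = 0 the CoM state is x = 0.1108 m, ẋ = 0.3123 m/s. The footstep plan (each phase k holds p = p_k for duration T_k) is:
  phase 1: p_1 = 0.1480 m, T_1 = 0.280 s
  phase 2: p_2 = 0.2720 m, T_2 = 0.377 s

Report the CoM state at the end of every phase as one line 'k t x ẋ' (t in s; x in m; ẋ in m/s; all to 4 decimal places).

1 0.2800 0.1945 0.3247
2 0.6570 0.2858 0.2161

phase 1: p=0.1480, T=0.280, ωT=0.889980, cosh=1.422872, sinh=1.012208; start (x,ẋ)=(0.110800, 0.312300) → end (x,ẋ)=(0.194523, 0.324679)
phase 2: p=0.2720, T=0.377, ωT=1.198295, cosh=1.808084, sinh=1.506375; start (x,ẋ)=(0.194523, 0.324679) → end (x,ẋ)=(0.285788, 0.216084)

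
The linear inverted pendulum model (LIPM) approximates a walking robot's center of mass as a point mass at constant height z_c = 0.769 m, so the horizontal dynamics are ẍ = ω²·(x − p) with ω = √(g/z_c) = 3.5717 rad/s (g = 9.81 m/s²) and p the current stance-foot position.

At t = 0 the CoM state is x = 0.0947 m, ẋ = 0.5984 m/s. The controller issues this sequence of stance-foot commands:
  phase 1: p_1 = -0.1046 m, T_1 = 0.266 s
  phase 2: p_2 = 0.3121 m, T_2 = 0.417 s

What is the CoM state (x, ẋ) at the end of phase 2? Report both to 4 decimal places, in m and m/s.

x = 1.4459, ẋ = 4.3752

phase 1: p=-0.1046, T=0.266, ωT=0.950072, cosh=1.486305, sinh=1.099592; start (x,ẋ)=(0.094700, 0.598400) → end (x,ẋ)=(0.375845, 1.672138)
phase 2: p=0.3121, T=0.417, ωT=1.489399, cosh=2.329969, sinh=2.104461; start (x,ẋ)=(0.375845, 1.672138) → end (x,ẋ)=(1.445855, 4.375171)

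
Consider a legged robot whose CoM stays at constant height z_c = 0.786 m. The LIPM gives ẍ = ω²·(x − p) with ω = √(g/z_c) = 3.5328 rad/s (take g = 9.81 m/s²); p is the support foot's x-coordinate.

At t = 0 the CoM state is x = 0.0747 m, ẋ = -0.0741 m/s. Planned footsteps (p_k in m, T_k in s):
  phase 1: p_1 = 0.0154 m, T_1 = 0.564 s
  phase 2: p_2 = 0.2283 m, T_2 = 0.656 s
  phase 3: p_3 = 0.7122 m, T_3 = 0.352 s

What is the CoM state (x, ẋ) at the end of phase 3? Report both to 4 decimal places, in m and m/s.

x = 1.0003, ẋ = 1.5311

phase 1: p=0.0154, T=0.564, ωT=1.992499, cosh=3.735097, sinh=3.598743; start (x,ẋ)=(0.074700, -0.074100) → end (x,ẋ)=(0.161408, 0.477148)
phase 2: p=0.2283, T=0.656, ωT=2.317517, cosh=5.124478, sinh=5.025960; start (x,ẋ)=(0.161408, 0.477148) → end (x,ẋ)=(0.564332, 1.257422)
phase 3: p=0.7122, T=0.352, ωT=1.243546, cosh=1.878124, sinh=1.589764; start (x,ẋ)=(0.564332, 1.257422) → end (x,ẋ)=(1.000326, 1.531118)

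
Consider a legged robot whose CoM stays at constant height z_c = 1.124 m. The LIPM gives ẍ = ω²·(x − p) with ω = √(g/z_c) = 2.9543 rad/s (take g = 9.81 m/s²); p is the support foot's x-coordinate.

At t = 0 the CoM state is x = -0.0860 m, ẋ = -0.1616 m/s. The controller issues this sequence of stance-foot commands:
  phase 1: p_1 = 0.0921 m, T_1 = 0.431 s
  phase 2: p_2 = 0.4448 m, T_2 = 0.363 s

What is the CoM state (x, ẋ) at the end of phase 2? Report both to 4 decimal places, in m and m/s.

phase 1: p=0.0921, T=0.431, ωT=1.273303, cosh=1.926270, sinh=1.646365; start (x,ẋ)=(-0.086000, -0.161600) → end (x,ẋ)=(-0.341025, -1.177538)
phase 2: p=0.4448, T=0.363, ωT=1.072411, cosh=1.632300, sinh=1.290117; start (x,ẋ)=(-0.341025, -1.177538) → end (x,ẋ)=(-1.352122, -4.917181)

x = -1.3521, ẋ = -4.9172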